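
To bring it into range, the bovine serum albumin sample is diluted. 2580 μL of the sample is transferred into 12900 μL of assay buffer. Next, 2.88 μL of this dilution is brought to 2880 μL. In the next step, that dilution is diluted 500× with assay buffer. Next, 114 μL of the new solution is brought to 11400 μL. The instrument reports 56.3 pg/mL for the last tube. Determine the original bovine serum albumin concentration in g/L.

Overall dilution factor = 6 × 1000 × 500 × 100 = 3.00 × 10⁸.
Original = 56.3 pg/mL × 3.00 × 10⁸ = 1.69 × 10¹⁰ pg/mL = 16.9 g/L.

16.9 g/L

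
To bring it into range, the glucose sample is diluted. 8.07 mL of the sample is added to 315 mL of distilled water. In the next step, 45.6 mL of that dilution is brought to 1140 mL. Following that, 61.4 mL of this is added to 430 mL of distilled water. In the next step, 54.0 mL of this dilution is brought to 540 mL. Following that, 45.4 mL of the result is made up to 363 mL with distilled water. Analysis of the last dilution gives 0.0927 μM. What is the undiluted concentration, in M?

0.0594 M

Overall dilution factor = 40.03 × 25 × 8.003 × 10 × 7.996 = 6.40 × 10⁵.
Original = 0.0927 μM × 6.40 × 10⁵ = 5.94 × 10⁴ μM = 0.0594 M.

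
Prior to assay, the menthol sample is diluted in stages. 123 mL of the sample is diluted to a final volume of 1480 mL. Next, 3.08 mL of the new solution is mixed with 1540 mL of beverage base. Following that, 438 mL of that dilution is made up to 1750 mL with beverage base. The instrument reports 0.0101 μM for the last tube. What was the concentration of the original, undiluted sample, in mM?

Overall dilution factor = 12.03 × 501 × 3.995 = 2.41 × 10⁴.
Original = 0.0101 μM × 2.41 × 10⁴ = 243 μM = 0.243 mM.

0.243 mM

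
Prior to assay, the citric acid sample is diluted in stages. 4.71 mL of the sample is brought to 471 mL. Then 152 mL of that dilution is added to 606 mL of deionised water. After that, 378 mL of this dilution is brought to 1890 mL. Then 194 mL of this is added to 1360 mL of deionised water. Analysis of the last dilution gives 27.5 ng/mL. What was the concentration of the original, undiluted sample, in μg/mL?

549 μg/mL

Overall dilution factor = 100 × 4.987 × 5 × 8.010 = 2.00 × 10⁴.
Original = 27.5 ng/mL × 2.00 × 10⁴ = 5.49 × 10⁵ ng/mL = 549 μg/mL.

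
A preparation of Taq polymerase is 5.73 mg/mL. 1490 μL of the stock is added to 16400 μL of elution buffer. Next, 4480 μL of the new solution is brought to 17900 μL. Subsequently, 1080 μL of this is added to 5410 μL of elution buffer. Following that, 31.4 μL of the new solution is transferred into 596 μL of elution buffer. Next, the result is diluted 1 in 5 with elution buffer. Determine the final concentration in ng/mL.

Overall dilution factor = 12.01 × 3.996 × 6.009 × 19.98 × 5 = 2.88 × 10⁴.
5.73 mg/mL / 2.88 × 10⁴ = 1.99 × 10⁻⁴ mg/mL = 199 ng/mL.

199 ng/mL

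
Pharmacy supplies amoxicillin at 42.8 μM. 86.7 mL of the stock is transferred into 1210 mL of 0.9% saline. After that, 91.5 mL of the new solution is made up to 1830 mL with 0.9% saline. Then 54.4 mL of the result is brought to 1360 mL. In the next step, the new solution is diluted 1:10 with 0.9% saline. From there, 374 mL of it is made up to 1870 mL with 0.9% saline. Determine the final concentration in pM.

114 pM

Overall dilution factor = 14.96 × 20 × 25 × 10 × 5 = 3.74 × 10⁵.
42.8 μM / 3.74 × 10⁵ = 1.14 × 10⁻⁴ μM = 114 pM.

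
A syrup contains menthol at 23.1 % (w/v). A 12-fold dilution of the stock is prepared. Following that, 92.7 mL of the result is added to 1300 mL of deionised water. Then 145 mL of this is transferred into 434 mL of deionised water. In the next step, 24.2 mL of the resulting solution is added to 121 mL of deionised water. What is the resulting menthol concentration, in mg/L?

Overall dilution factor = 12 × 15.02 × 3.993 × 6 = 4319.
23.1 % (w/v) / 4319 = 5.35 × 10⁻³ % (w/v) = 53.5 mg/L.

53.5 mg/L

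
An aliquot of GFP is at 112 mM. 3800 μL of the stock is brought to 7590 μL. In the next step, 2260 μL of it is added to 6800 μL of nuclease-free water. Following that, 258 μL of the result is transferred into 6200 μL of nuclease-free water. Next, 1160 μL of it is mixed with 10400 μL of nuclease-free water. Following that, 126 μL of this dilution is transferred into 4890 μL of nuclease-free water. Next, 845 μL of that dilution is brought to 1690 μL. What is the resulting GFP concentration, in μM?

0.704 μM

Overall dilution factor = 1.997 × 4.009 × 25.03 × 9.966 × 39.81 × 2 = 1.59 × 10⁵.
112 mM / 1.59 × 10⁵ = 7.04 × 10⁻⁴ mM = 0.704 μM.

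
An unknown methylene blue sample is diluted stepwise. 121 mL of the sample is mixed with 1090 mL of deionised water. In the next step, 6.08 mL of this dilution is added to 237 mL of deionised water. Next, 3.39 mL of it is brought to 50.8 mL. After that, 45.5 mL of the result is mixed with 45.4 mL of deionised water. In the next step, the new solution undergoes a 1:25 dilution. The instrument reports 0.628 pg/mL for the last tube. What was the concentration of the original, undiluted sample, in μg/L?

188 μg/L

Overall dilution factor = 10.01 × 39.98 × 14.99 × 1.998 × 25 = 2.99 × 10⁵.
Original = 0.628 pg/mL × 2.99 × 10⁵ = 1.88 × 10⁵ pg/mL = 188 μg/L.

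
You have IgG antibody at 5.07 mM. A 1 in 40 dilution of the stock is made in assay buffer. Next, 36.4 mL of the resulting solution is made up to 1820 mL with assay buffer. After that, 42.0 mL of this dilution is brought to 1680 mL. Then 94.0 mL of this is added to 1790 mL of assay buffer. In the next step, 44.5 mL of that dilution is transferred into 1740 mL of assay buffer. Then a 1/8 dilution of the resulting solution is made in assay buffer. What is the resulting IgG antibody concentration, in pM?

Overall dilution factor = 40 × 50 × 40 × 20.04 × 40.10 × 8 = 5.14 × 10⁸.
5.07 mM / 5.14 × 10⁸ = 9.86 × 10⁻⁹ mM = 9.86 pM.

9.86 pM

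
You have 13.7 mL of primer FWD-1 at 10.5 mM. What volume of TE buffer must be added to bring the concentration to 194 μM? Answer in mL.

194 μM = 0.194 mM.
V₂ = C₁V₁/C₂ = 10.5 × 13.7 / 0.194 = 741 mL.
Diluent to add = V₂ − V₁ = 741 − 13.7 = 728 mL.

728 mL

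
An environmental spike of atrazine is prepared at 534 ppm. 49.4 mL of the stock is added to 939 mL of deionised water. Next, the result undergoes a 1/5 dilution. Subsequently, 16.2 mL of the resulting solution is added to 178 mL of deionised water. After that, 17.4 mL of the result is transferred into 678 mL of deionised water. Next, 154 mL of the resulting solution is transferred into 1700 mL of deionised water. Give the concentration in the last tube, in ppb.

0.925 ppb

Overall dilution factor = 20.01 × 5 × 11.99 × 39.97 × 12.04 = 5.77 × 10⁵.
534 ppm / 5.77 × 10⁵ = 9.25 × 10⁻⁴ ppm = 0.925 ppb.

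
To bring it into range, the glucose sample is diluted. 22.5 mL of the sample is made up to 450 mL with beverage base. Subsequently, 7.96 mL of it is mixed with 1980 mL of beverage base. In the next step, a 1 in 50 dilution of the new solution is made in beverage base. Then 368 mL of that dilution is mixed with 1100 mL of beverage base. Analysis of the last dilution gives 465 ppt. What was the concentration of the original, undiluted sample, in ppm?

Overall dilution factor = 20 × 249.7 × 50 × 3.989 = 9.96 × 10⁵.
Original = 465 ppt × 9.96 × 10⁵ = 4.63 × 10⁸ ppt = 463 ppm.

463 ppm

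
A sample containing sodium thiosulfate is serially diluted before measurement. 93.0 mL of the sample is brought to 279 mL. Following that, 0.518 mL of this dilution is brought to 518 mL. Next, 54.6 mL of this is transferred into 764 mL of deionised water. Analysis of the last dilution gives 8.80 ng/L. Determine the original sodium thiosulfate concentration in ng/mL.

Overall dilution factor = 3 × 1000 × 14.99 = 4.50 × 10⁴.
Original = 8.80 ng/L × 4.50 × 10⁴ = 3.96 × 10⁵ ng/L = 396 ng/mL.

396 ng/mL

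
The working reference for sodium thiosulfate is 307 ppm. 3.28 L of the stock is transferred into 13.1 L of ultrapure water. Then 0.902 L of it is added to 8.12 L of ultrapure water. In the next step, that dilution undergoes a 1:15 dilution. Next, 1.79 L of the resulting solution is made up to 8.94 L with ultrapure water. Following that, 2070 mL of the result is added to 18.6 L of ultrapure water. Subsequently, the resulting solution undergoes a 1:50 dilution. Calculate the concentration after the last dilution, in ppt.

Overall dilution factor = 4.994 × 10.00 × 15 × 4.994 × 9.986 × 50 = 1.87 × 10⁶.
307 ppm / 1.87 × 10⁶ = 1.64 × 10⁻⁴ ppm = 164 ppt.

164 ppt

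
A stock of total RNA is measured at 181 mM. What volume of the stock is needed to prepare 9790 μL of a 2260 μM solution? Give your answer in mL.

2260 μM = 2.26 mM.
V₁ = C₂V₂/C₁ = 2.26 × 9790 / 181 = 122 μL = 0.122 mL.

0.122 mL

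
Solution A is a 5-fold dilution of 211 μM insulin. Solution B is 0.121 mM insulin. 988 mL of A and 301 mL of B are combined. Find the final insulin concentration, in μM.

C_A = 211 μM / 5 = 42.2 μM.
C_B = 0.121 mM = 121 μM.
C_mix = (C_A·V_A + C_B·V_B)/(V_A + V_B) = (42.2×988 + 121×301) / 1289 = 60.6 μM.

60.6 μM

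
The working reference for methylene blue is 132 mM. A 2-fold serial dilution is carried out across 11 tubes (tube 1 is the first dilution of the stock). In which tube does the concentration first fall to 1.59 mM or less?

Tube n has concentration 132 mM / 2ⁿ.
Need 2ⁿ ≥ 132 mM / 1.59 mM = 83.0, so n ≥ 6.38.
First such tube: n = 7.

tube 7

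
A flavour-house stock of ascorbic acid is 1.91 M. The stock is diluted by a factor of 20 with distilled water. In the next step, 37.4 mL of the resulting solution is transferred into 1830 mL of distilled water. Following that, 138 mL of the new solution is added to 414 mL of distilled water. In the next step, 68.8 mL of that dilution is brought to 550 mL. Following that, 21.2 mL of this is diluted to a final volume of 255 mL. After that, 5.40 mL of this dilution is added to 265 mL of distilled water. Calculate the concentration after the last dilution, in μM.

0.0993 μM

Overall dilution factor = 20 × 49.93 × 4 × 7.994 × 12.03 × 50.07 = 1.92 × 10⁷.
1.91 M / 1.92 × 10⁷ = 9.93 × 10⁻⁸ M = 0.0993 μM.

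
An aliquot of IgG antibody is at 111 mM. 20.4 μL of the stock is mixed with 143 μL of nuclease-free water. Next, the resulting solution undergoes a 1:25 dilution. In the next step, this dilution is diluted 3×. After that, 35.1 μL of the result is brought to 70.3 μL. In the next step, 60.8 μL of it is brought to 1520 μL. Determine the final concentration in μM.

Overall dilution factor = 8.010 × 25 × 3 × 2.003 × 25 = 3.01 × 10⁴.
111 mM / 3.01 × 10⁴ = 3.69 × 10⁻³ mM = 3.69 μM.

3.69 μM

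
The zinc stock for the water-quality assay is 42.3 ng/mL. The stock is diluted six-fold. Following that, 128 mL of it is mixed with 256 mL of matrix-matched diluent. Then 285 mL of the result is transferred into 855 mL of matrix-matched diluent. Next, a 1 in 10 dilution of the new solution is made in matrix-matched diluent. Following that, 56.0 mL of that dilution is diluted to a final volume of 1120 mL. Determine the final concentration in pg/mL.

Overall dilution factor = 6 × 3 × 4 × 10 × 20 = 1.44 × 10⁴.
42.3 ng/mL / 1.44 × 10⁴ = 2.94 × 10⁻³ ng/mL = 2.94 pg/mL.

2.94 pg/mL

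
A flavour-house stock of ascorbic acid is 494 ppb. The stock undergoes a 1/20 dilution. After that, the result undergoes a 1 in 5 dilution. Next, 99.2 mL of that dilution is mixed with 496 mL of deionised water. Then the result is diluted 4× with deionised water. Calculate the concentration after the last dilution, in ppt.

206 ppt

Overall dilution factor = 20 × 5 × 6 × 4 = 2400.
494 ppb / 2400 = 0.206 ppb = 206 ppt.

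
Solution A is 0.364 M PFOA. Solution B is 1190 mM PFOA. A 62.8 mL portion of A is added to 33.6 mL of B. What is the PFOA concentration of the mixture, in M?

C_B = 1190 mM = 1.19 M.
C_mix = (C_A·V_A + C_B·V_B)/(V_A + V_B) = (0.364×62.8 + 1.19×33.6) / 96.40 = 0.652 M.

0.652 M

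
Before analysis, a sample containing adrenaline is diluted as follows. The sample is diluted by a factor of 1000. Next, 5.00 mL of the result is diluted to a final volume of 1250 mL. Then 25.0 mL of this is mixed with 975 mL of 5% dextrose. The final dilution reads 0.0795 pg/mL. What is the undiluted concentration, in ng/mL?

795 ng/mL

Overall dilution factor = 1000 × 250 × 40 = 1.00 × 10⁷.
Original = 0.0795 pg/mL × 1.00 × 10⁷ = 7.95 × 10⁵ pg/mL = 795 ng/mL.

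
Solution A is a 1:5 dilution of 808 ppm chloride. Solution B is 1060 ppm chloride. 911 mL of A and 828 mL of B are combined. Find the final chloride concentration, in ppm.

589 ppm

C_A = 808 ppm / 5 = 162 ppm.
C_mix = (C_A·V_A + C_B·V_B)/(V_A + V_B) = (162×911 + 1060×828) / 1739 = 589 ppm.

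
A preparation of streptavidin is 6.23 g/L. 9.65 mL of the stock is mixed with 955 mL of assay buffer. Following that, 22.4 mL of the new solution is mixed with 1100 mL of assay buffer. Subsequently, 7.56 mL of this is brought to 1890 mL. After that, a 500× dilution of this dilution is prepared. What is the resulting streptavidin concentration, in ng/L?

9.95 ng/L

Overall dilution factor = 99.96 × 50.11 × 250 × 500 = 6.26 × 10⁸.
6.23 g/L / 6.26 × 10⁸ = 9.95 × 10⁻⁹ g/L = 9.95 ng/L.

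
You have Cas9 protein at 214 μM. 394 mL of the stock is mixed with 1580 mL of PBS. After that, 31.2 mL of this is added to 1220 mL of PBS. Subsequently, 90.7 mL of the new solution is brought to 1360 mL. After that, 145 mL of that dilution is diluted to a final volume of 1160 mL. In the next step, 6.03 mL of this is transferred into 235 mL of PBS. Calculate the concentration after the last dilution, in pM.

222 pM

Overall dilution factor = 5.010 × 40.10 × 14.99 × 8 × 39.97 = 9.63 × 10⁵.
214 μM / 9.63 × 10⁵ = 2.22 × 10⁻⁴ μM = 222 pM.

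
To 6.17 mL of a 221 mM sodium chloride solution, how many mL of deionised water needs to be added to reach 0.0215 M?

57.3 mL

0.0215 M = 21.5 mM.
V₂ = C₁V₁/C₂ = 221 × 6.17 / 21.5 = 63.4 mL.
Diluent to add = V₂ − V₁ = 63.4 − 6.17 = 57.3 mL.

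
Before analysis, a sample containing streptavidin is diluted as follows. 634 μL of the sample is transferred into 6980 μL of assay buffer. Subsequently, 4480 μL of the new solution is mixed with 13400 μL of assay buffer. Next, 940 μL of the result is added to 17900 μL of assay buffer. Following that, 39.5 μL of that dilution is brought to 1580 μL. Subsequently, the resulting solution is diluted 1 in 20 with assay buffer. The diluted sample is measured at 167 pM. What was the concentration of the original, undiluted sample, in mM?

Overall dilution factor = 12.01 × 3.991 × 20.04 × 40 × 20 = 7.69 × 10⁵.
Original = 167 pM × 7.69 × 10⁵ = 1.28 × 10⁸ pM = 0.128 mM.

0.128 mM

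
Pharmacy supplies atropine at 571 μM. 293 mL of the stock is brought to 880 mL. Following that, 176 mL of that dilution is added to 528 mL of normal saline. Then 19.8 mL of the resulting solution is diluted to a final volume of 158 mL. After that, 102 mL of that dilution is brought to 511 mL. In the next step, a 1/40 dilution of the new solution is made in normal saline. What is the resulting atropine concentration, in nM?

Overall dilution factor = 3.003 × 4 × 7.980 × 5.010 × 40 = 1.92 × 10⁴.
571 μM / 1.92 × 10⁴ = 0.0297 μM = 29.7 nM.

29.7 nM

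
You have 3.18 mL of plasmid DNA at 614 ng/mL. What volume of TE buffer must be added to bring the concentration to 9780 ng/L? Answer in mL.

196 mL

9780 ng/L = 9.78 ng/mL.
V₂ = C₁V₁/C₂ = 614 × 3.18 / 9.78 = 200 mL.
Diluent to add = V₂ − V₁ = 200 − 3.18 = 196 mL.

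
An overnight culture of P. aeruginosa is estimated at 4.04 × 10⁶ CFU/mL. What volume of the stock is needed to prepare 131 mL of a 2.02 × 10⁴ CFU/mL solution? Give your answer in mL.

0.655 mL

V₁ = C₂V₂/C₁ = 2.02 × 10⁴ × 131 / 4.04 × 10⁶ = 0.655 mL.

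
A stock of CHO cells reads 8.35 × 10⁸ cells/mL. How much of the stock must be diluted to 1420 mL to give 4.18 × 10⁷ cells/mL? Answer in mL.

71.1 mL

V₁ = C₂V₂/C₁ = 4.18 × 10⁷ × 1420 / 8.35 × 10⁸ = 71.1 mL.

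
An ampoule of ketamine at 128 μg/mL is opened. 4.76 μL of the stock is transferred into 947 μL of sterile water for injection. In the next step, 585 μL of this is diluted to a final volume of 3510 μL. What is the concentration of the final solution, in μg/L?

Overall dilution factor = 199.9 × 6 = 1200.
128 μg/mL / 1200 = 0.107 μg/mL = 107 μg/L.

107 μg/L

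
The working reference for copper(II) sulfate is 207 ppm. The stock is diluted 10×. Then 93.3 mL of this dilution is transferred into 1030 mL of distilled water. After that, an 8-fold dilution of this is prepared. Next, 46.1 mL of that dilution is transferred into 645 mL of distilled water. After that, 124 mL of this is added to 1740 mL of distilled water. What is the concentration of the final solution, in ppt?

954 ppt

Overall dilution factor = 10 × 12.04 × 8 × 14.99 × 15.03 = 2.17 × 10⁵.
207 ppm / 2.17 × 10⁵ = 9.54 × 10⁻⁴ ppm = 954 ppt.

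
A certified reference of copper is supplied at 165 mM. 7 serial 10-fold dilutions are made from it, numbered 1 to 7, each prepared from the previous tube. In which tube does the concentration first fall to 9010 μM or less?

tube 2

Tube n has concentration 165 mM / 10ⁿ.
Need 10ⁿ ≥ 165 mM / 9010 μM = 18.3, so n ≥ 1.26.
First such tube: n = 2.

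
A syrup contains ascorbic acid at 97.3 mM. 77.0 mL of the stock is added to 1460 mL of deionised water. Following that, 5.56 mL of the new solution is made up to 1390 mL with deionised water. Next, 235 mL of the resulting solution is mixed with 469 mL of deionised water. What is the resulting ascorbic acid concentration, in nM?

6510 nM

Overall dilution factor = 19.96 × 250 × 2.996 = 1.49 × 10⁴.
97.3 mM / 1.49 × 10⁴ = 6.51 × 10⁻³ mM = 6510 nM.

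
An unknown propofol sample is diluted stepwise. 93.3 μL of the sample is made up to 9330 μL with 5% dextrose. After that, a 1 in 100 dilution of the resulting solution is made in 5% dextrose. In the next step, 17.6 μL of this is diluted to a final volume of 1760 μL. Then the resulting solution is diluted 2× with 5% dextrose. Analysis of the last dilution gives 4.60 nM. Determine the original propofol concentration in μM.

Overall dilution factor = 100 × 100 × 100 × 2 = 2.00 × 10⁶.
Original = 4.60 nM × 2.00 × 10⁶ = 9.20 × 10⁶ nM = 9200 μM.

9200 μM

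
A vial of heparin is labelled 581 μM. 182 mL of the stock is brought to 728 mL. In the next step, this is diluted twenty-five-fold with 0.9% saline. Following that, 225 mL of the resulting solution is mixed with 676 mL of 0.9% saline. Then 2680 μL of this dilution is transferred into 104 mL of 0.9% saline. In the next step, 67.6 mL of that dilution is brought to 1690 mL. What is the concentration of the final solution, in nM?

Overall dilution factor = 4 × 25 × 4.004 × 39.81 × 25 = 3.99 × 10⁵.
581 μM / 3.99 × 10⁵ = 1.46 × 10⁻³ μM = 1.46 nM.

1.46 nM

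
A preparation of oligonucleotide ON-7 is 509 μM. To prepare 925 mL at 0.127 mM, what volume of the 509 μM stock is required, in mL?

231 mL

0.127 mM = 127 μM.
V₁ = C₂V₂/C₁ = 127 × 925 / 509 = 231 mL.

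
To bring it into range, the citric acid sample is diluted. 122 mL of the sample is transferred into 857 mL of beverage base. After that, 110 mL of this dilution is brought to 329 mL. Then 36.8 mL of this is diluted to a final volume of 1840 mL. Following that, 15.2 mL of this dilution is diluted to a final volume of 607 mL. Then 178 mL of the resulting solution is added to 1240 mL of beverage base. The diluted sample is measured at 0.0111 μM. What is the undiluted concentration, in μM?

4240 μM

Overall dilution factor = 8.025 × 2.991 × 50 × 39.93 × 7.966 = 3.82 × 10⁵.
Original = 0.0111 μM × 3.82 × 10⁵ = 4238 μM.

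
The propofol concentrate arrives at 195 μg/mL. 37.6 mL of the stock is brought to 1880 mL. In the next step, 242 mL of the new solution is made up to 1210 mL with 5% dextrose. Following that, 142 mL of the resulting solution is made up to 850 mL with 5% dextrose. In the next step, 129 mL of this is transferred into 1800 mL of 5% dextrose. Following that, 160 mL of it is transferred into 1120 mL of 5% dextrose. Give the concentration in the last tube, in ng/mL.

Overall dilution factor = 50 × 5 × 5.986 × 14.95 × 8 = 1.79 × 10⁵.
195 μg/mL / 1.79 × 10⁵ = 1.09 × 10⁻³ μg/mL = 1.09 ng/mL.

1.09 ng/mL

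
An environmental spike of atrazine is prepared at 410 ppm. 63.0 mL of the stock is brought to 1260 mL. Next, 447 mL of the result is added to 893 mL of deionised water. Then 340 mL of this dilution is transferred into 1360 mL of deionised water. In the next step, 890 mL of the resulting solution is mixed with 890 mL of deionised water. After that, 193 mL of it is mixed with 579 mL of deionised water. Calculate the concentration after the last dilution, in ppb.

Overall dilution factor = 20 × 2.998 × 5 × 2 × 4 = 2398.
410 ppm / 2398 = 0.171 ppm = 171 ppb.

171 ppb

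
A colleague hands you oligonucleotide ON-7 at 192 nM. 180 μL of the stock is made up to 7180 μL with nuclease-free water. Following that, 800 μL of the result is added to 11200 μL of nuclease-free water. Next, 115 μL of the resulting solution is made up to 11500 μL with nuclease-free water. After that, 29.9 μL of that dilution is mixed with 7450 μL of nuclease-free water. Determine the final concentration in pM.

Overall dilution factor = 39.89 × 15 × 100 × 250.2 = 1.50 × 10⁷.
192 nM / 1.50 × 10⁷ = 1.28 × 10⁻⁵ nM = 0.0128 pM.

0.0128 pM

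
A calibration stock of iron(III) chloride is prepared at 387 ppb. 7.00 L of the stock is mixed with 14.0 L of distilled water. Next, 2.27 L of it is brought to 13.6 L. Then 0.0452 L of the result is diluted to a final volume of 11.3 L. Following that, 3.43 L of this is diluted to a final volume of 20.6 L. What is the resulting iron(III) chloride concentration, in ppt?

Overall dilution factor = 3 × 5.991 × 250 × 6.006 = 2.70 × 10⁴.
387 ppb / 2.70 × 10⁴ = 0.0143 ppb = 14.3 ppt.

14.3 ppt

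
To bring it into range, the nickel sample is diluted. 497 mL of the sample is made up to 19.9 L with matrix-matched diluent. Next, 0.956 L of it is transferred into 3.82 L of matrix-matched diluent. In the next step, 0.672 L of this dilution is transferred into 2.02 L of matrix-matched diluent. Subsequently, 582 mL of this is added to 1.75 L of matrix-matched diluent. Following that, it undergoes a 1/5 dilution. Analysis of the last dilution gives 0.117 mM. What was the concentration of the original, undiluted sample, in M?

Overall dilution factor = 40.04 × 4.996 × 4.006 × 4.007 × 5 = 1.61 × 10⁴.
Original = 0.117 mM × 1.61 × 10⁴ = 1878 mM = 1.88 M.

1.88 M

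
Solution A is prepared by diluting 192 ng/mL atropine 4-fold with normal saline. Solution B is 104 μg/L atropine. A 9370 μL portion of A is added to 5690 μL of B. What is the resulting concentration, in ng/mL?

69.2 ng/mL

C_A = 192 ng/mL / 4 = 48.0 ng/mL.
C_B = 104 μg/L = 104 ng/mL.
C_mix = (C_A·V_A + C_B·V_B)/(V_A + V_B) = (48.0×9370 + 104×5690) / 15060 = 69.2 ng/mL.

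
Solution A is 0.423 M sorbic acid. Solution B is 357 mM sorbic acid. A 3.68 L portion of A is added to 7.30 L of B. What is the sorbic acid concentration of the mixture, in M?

0.379 M

C_B = 357 mM = 0.357 M.
C_mix = (C_A·V_A + C_B·V_B)/(V_A + V_B) = (0.423×3.68 + 0.357×7.30) / 10.98 = 0.379 M.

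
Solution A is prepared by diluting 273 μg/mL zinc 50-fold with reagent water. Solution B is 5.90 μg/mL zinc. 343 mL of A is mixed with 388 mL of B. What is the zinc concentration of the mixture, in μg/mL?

5.69 μg/mL

C_A = 273 μg/mL / 50 = 5.46 μg/mL.
C_mix = (C_A·V_A + C_B·V_B)/(V_A + V_B) = (5.46×343 + 5.90×388) / 731.0 = 5.69 μg/mL.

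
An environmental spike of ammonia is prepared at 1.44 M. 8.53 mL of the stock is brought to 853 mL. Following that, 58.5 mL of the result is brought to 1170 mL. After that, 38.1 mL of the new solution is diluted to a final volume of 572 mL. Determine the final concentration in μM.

Overall dilution factor = 100 × 20 × 15.01 = 3.00 × 10⁴.
1.44 M / 3.00 × 10⁴ = 4.80 × 10⁻⁵ M = 48.0 μM.

48.0 μM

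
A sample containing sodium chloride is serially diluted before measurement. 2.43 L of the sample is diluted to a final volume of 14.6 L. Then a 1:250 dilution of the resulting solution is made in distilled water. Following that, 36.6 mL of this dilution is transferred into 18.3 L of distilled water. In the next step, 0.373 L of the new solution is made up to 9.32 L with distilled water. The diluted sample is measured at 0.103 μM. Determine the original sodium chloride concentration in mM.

Overall dilution factor = 6.008 × 250 × 501 × 24.99 = 1.88 × 10⁷.
Original = 0.103 μM × 1.88 × 10⁷ = 1.94 × 10⁶ μM = 1940 mM.

1940 mM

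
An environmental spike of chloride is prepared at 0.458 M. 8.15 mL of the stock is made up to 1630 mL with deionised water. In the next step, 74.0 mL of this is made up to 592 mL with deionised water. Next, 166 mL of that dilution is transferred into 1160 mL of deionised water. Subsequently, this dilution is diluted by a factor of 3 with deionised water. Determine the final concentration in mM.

Overall dilution factor = 200 × 8 × 7.988 × 3 = 3.83 × 10⁴.
0.458 M / 3.83 × 10⁴ = 1.19 × 10⁻⁵ M = 0.0119 mM.

0.0119 mM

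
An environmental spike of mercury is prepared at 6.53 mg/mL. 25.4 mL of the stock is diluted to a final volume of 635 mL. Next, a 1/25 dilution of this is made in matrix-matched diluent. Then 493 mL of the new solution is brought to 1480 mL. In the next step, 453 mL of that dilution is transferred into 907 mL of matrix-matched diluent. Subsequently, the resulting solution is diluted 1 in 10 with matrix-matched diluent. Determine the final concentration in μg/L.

116 μg/L

Overall dilution factor = 25 × 25 × 3.002 × 3.002 × 10 = 5.63 × 10⁴.
6.53 mg/mL / 5.63 × 10⁴ = 1.16 × 10⁻⁴ mg/mL = 116 μg/L.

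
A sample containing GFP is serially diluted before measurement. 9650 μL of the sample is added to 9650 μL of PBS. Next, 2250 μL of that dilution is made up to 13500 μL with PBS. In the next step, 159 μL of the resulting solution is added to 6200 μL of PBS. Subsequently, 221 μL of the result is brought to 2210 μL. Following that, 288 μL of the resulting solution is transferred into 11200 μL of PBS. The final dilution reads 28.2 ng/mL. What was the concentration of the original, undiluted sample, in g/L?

5.40 g/L

Overall dilution factor = 2 × 6 × 39.99 × 10 × 39.89 = 1.91 × 10⁵.
Original = 28.2 ng/mL × 1.91 × 10⁵ = 5.40 × 10⁶ ng/mL = 5.40 g/L.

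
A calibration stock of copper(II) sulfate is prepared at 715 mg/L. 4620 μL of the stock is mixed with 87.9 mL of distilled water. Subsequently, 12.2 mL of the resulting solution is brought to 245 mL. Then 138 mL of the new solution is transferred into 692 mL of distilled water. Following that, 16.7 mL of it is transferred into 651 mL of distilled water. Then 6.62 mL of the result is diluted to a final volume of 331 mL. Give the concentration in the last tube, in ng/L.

148 ng/L

Overall dilution factor = 20.03 × 20.08 × 6.014 × 39.98 × 50 = 4.84 × 10⁶.
715 mg/L / 4.84 × 10⁶ = 1.48 × 10⁻⁴ mg/L = 148 ng/L.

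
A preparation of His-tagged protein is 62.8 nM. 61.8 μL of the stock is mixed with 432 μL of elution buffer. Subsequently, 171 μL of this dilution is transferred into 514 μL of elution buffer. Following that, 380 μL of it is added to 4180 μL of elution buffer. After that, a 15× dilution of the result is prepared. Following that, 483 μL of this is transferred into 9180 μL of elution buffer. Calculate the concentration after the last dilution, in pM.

Overall dilution factor = 7.990 × 4.006 × 12 × 15 × 20.01 = 1.15 × 10⁵.
62.8 nM / 1.15 × 10⁵ = 5.45 × 10⁻⁴ nM = 0.545 pM.

0.545 pM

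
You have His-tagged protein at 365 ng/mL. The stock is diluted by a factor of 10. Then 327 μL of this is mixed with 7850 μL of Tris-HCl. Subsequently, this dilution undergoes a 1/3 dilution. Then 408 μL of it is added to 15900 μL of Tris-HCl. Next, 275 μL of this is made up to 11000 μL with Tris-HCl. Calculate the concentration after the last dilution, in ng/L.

0.304 ng/L

Overall dilution factor = 10 × 25.01 × 3 × 39.97 × 40 = 1.20 × 10⁶.
365 ng/mL / 1.20 × 10⁶ = 3.04 × 10⁻⁴ ng/mL = 0.304 ng/L.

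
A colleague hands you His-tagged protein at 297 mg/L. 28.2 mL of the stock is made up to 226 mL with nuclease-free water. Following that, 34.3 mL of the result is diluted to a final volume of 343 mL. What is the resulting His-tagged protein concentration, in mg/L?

3.71 mg/L

Overall dilution factor = 8.014 × 10 = 80.1.
297 mg/L / 80.1 = 3.71 mg/L.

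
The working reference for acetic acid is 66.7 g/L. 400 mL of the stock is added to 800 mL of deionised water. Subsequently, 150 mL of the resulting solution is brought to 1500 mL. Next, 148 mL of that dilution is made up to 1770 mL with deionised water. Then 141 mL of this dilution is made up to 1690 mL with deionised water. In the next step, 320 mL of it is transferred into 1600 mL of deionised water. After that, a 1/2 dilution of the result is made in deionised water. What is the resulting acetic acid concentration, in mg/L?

Overall dilution factor = 3 × 10 × 11.96 × 11.99 × 6 × 2 = 5.16 × 10⁴.
66.7 g/L / 5.16 × 10⁴ = 1.29 × 10⁻³ g/L = 1.29 mg/L.

1.29 mg/L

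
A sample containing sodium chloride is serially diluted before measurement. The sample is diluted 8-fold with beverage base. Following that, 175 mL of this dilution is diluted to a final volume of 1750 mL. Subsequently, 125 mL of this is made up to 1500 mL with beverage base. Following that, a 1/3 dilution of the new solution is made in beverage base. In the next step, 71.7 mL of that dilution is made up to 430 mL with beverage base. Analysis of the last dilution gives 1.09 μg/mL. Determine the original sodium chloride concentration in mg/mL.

Overall dilution factor = 8 × 10 × 12 × 3 × 5.997 = 1.73 × 10⁴.
Original = 1.09 μg/mL × 1.73 × 10⁴ = 1.88 × 10⁴ μg/mL = 18.8 mg/mL.

18.8 mg/mL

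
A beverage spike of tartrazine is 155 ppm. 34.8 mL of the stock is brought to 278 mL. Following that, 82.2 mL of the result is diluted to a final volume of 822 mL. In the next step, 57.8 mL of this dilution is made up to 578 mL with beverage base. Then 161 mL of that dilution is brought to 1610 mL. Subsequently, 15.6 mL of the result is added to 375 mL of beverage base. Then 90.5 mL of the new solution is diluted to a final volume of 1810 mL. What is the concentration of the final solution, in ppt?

Overall dilution factor = 7.989 × 10 × 10 × 10 × 25.04 × 20 = 4.00 × 10⁶.
155 ppm / 4.00 × 10⁶ = 3.87 × 10⁻⁵ ppm = 38.7 ppt.

38.7 ppt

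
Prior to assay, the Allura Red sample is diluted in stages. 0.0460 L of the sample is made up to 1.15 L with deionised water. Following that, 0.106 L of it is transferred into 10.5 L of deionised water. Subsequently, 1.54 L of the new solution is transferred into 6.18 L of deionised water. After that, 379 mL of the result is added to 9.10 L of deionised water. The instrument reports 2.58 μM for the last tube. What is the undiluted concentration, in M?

0.809 M

Overall dilution factor = 25 × 100.1 × 5.013 × 25.01 = 3.14 × 10⁵.
Original = 2.58 μM × 3.14 × 10⁵ = 8.09 × 10⁵ μM = 0.809 M.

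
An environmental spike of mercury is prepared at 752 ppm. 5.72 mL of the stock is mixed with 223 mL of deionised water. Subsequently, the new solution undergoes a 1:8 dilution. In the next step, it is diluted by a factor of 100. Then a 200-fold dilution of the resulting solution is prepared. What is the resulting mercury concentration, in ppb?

Overall dilution factor = 39.99 × 8 × 100 × 200 = 6.40 × 10⁶.
752 ppm / 6.40 × 10⁶ = 1.18 × 10⁻⁴ ppm = 0.118 ppb.

0.118 ppb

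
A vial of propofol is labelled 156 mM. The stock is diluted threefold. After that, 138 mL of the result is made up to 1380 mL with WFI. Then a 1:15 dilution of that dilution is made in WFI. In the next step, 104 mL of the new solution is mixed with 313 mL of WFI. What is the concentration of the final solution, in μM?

Overall dilution factor = 3 × 10 × 15 × 4.010 = 1804.
156 mM / 1804 = 0.0865 mM = 86.5 μM.

86.5 μM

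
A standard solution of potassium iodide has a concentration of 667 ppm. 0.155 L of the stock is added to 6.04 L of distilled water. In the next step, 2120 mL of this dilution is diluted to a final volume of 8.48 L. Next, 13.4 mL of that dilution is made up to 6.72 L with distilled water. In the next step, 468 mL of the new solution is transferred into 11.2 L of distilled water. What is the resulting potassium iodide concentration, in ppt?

Overall dilution factor = 39.97 × 4 × 501.5 × 24.93 = 2.00 × 10⁶.
667 ppm / 2.00 × 10⁶ = 3.34 × 10⁻⁴ ppm = 334 ppt.

334 ppt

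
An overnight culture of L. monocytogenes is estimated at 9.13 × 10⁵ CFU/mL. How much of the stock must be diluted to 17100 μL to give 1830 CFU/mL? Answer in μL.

V₁ = C₂V₂/C₁ = 1830 × 17100 / 9.13 × 10⁵ = 34.3 μL.

34.3 μL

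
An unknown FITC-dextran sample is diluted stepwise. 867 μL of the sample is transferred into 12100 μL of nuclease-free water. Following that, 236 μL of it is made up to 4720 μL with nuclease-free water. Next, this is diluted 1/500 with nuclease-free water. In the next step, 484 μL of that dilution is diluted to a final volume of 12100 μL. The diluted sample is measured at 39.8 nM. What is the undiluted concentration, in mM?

Overall dilution factor = 14.96 × 20 × 500 × 25 = 3.74 × 10⁶.
Original = 39.8 nM × 3.74 × 10⁶ = 1.49 × 10⁸ nM = 149 mM.

149 mM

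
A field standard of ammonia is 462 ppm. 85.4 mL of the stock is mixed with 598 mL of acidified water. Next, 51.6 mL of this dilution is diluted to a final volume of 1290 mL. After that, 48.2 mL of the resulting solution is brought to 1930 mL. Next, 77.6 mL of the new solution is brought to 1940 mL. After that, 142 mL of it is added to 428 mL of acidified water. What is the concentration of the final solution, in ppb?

0.575 ppb

Overall dilution factor = 8.002 × 25 × 40.04 × 25 × 4.014 = 8.04 × 10⁵.
462 ppm / 8.04 × 10⁵ = 5.75 × 10⁻⁴ ppm = 0.575 ppb.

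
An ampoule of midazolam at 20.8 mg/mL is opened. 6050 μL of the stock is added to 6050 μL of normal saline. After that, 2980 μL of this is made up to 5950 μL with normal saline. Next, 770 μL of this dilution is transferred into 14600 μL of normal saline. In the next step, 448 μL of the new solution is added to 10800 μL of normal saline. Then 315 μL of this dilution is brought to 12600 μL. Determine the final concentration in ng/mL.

260 ng/mL

Overall dilution factor = 2 × 1.997 × 19.96 × 25.11 × 40 = 8.01 × 10⁴.
20.8 mg/mL / 8.01 × 10⁴ = 2.60 × 10⁻⁴ mg/mL = 260 ng/mL.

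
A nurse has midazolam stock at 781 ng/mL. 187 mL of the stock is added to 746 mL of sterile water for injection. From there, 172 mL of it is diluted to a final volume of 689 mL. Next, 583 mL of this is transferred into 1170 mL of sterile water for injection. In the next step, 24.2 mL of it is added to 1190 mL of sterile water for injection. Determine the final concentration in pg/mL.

259 pg/mL

Overall dilution factor = 4.989 × 4.006 × 3.007 × 50.17 = 3015.
781 ng/mL / 3015 = 0.259 ng/mL = 259 pg/mL.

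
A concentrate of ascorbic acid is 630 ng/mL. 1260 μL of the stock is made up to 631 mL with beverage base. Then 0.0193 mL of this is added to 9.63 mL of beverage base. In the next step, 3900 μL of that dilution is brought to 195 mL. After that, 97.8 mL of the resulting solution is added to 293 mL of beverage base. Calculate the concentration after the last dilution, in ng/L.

0.0126 ng/L

Overall dilution factor = 500.8 × 500.0 × 50 × 3.996 = 5.00 × 10⁷.
630 ng/mL / 5.00 × 10⁷ = 1.26 × 10⁻⁵ ng/mL = 0.0126 ng/L.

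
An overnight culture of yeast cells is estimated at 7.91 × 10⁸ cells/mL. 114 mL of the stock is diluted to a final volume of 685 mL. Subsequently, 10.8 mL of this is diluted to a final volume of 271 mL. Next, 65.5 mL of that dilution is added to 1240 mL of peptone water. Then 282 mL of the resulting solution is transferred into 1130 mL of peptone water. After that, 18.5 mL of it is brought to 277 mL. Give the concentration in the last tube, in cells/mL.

Overall dilution factor = 6.009 × 25.09 × 19.93 × 5.007 × 14.97 = 2.25 × 10⁵.
7.91 × 10⁸ cells/mL / 2.25 × 10⁵ = 3510 cells/mL.

3510 cells/mL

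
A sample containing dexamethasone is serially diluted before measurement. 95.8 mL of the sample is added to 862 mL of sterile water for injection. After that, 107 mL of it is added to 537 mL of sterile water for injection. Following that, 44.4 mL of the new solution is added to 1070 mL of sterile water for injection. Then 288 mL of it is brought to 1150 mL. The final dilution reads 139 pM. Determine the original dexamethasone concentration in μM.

Overall dilution factor = 9.998 × 6.019 × 25.10 × 3.993 = 6031.
Original = 139 pM × 6031 = 8.38 × 10⁵ pM = 0.838 μM.

0.838 μM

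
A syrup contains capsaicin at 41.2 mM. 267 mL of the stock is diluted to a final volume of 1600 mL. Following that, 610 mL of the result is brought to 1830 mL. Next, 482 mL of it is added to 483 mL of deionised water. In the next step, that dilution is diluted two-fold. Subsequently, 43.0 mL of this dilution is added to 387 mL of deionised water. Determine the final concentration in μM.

Overall dilution factor = 5.993 × 3 × 2.002 × 2 × 10 = 720.
41.2 mM / 720 = 0.0572 mM = 57.2 μM.

57.2 μM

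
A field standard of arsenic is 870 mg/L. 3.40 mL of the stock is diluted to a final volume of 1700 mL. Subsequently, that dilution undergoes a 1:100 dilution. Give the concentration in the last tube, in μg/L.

17.4 μg/L

Overall dilution factor = 500 × 100 = 5.00 × 10⁴.
870 mg/L / 5.00 × 10⁴ = 0.0174 mg/L = 17.4 μg/L.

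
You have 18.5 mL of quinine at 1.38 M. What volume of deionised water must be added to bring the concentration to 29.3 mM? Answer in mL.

29.3 mM = 0.0293 M.
V₂ = C₁V₁/C₂ = 1.38 × 18.5 / 0.0293 = 871 mL.
Diluent to add = V₂ − V₁ = 871 − 18.5 = 853 mL.

853 mL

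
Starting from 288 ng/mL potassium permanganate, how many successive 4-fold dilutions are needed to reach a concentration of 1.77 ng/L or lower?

Need 4ⁿ ≥ 1.63 × 10⁵, so n ≥ log(1.63 × 10⁵)/log(4) = 8.66.
Minimum whole steps: n = 9.

9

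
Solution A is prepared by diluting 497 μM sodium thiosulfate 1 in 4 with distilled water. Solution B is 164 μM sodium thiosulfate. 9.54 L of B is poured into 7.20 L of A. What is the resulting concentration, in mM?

0.147 mM

C_A = 497 μM / 4 = 124 μM.
C_mix = (C_A·V_A + C_B·V_B)/(V_A + V_B) = (124×7.20 + 164×9.54) / 16.74 = 147 μM = 0.147 mM.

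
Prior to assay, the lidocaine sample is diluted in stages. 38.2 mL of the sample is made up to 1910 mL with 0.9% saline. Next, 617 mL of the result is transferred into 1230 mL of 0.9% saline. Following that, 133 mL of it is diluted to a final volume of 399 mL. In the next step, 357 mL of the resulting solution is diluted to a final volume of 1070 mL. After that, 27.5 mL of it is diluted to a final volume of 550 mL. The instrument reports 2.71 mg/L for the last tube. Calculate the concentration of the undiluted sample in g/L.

Overall dilution factor = 50 × 2.994 × 3 × 2.997 × 20 = 2.69 × 10⁴.
Original = 2.71 mg/L × 2.69 × 10⁴ = 7.29 × 10⁴ mg/L = 72.9 g/L.

72.9 g/L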